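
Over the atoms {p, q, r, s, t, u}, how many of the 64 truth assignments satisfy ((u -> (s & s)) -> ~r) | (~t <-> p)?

52

Initial set: {(((u -> (s & s)) -> ~r) | (~t <-> p))}.
(((u -> (s & s)) -> ~r) | (~t <-> p)): β-rule — branch into ((u -> (s & s)) -> ~r)  //  (~t <-> p).
  branch 1 (add ((u -> (s & s)) -> ~r)):
    ((u -> (s & s)) -> ~r): β-rule — branch into ~(u -> (s & s))  //  ~r.
      branch 1.1 (add ~(u -> (s & s))):
        ~(u -> (s & s)): α-rule — add u, ~(s & s).
        ~(s & s): β-rule — branch into ~s  //  ~s.
          branch 1.1.1 (add ~s):
            ○ open, literals {s=F, u=T}.
          branch 1.1.2 (add ~s):
            ○ open, literals {s=F, u=T}.
      branch 1.2 (add ~r):
        ○ open, literals {r=F}.
  branch 2 (add (~t <-> p)):
    (~t <-> p): β-rule — branch into ~t, p  //  ~~t, ~p.
      branch 2.1 (add ~t, p):
        ○ open, literals {p=T, t=F}.
      branch 2.2 (add ~~t, ~p):
        ○ open, literals {p=F, t=T}.
0 branches closed, 5 open.
Each open branch fixes some atoms; the unmentioned ones are free. Counting distinct full assignments: branch {s=F, u=T} (p, q, r, t) contributes 16 new; branch {s=F, u=T} (p, q, r, t) contributes 0 new; branch {r=F} (p, q, s, t, u) contributes 24 new; branch {p=T, t=F} (q, r, s, u) contributes 6 new; branch {p=F, t=T} (q, r, s, u) contributes 6 new. Total: 52.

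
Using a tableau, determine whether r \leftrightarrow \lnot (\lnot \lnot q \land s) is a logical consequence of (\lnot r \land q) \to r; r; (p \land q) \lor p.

Initial set: {((\lnot r \land q) \to r); r; ((p \land q) \lor p); \lnot (r \leftrightarrow \lnot (\lnot \lnot q \land s))}.
((\lnot r \land q) \to r): β-rule — branch into \lnot (\lnot r \land q)  //  r.
  branch 1 (add \lnot (\lnot r \land q)):
    ((p \land q) \lor p): β-rule — branch into (p \land q)  //  p.
      branch 1.1 (add (p \land q)):
        (p \land q): α-rule — add p, q.
        \lnot (r \leftrightarrow \lnot (\lnot \lnot q \land s)): β-rule — branch into r, \lnot \lnot (\lnot \lnot q \land s)  //  \lnot r, \lnot (\lnot \lnot q \land s).
          branch 1.1.1 (add r, \lnot \lnot (\lnot \lnot q \land s)):
            \lnot \lnot (\lnot \lnot q \land s): α-rule — add \lnot \lnot q, s.
            \lnot \lnot q: drop double negation, giving q.
            \lnot (\lnot r \land q): β-rule — branch into \lnot \lnot r  //  \lnot q.
              branch 1.1.1.1 (add \lnot \lnot r):
                ○ open, literals {p=1, q=1, r=1, s=1}.
              branch 1.1.1.2 (add \lnot q):
                × closes — contains both q and \lnot q.
          branch 1.1.2 (add \lnot r, \lnot (\lnot \lnot q \land s)):
            × closes — contains both r and \lnot r.
      branch 1.2 (add p):
        \lnot (r \leftrightarrow \lnot (\lnot \lnot q \land s)): β-rule — branch into r, \lnot \lnot (\lnot \lnot q \land s)  //  \lnot r, \lnot (\lnot \lnot q \land s).
          branch 1.2.1 (add r, \lnot \lnot (\lnot \lnot q \land s)):
            \lnot \lnot (\lnot \lnot q \land s): α-rule — add \lnot \lnot q, s.
            \lnot \lnot q: drop double negation, giving q.
            \lnot (\lnot r \land q): β-rule — branch into \lnot \lnot r  //  \lnot q.
              branch 1.2.1.1 (add \lnot \lnot r):
                ○ open, literals {p=1, q=1, r=1, s=1}.
              branch 1.2.1.2 (add \lnot q):
                × closes — contains both q and \lnot q.
          branch 1.2.2 (add \lnot r, \lnot (\lnot \lnot q \land s)):
            × closes — contains both r and \lnot r.
  branch 2 (add r):
    ((p \land q) \lor p): β-rule — branch into (p \land q)  //  p.
      branch 2.1 (add (p \land q)):
        (p \land q): α-rule — add p, q.
        \lnot (r \leftrightarrow \lnot (\lnot \lnot q \land s)): β-rule — branch into r, \lnot \lnot (\lnot \lnot q \land s)  //  \lnot r, \lnot (\lnot \lnot q \land s).
          branch 2.1.1 (add r, \lnot \lnot (\lnot \lnot q \land s)):
            \lnot \lnot (\lnot \lnot q \land s): α-rule — add \lnot \lnot q, s.
            \lnot \lnot q: drop double negation, giving q.
            ○ open, literals {p=1, q=1, r=1, s=1}.
          branch 2.1.2 (add \lnot r, \lnot (\lnot \lnot q \land s)):
            × closes — contains both r and \lnot r.
      branch 2.2 (add p):
        \lnot (r \leftrightarrow \lnot (\lnot \lnot q \land s)): β-rule — branch into r, \lnot \lnot (\lnot \lnot q \land s)  //  \lnot r, \lnot (\lnot \lnot q \land s).
          branch 2.2.1 (add r, \lnot \lnot (\lnot \lnot q \land s)):
            \lnot \lnot (\lnot \lnot q \land s): α-rule — add \lnot \lnot q, s.
            \lnot \lnot q: drop double negation, giving q.
            ○ open, literals {p=1, q=1, r=1, s=1}.
          branch 2.2.2 (add \lnot r, \lnot (\lnot \lnot q \land s)):
            × closes — contains both r and \lnot r.
6 branches closed, 4 open.
An open branch gives a countermodel: p=1, q=1, r=1, s=1 (unmentioned atoms arbitrary); the premises hold there but the conclusion fails.

No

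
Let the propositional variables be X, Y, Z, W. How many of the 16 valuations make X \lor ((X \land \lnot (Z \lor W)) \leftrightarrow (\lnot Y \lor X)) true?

Initial set: {T (X \lor ((X \land \lnot (Z \lor W)) \leftrightarrow (\lnot Y \lor X)))}.
T (X \lor ((X \land \lnot (Z \lor W)) \leftrightarrow (\lnot Y \lor X))): β-rule — branch into T X  //  T ((X \land \lnot (Z \lor W)) \leftrightarrow (\lnot Y \lor X)).
  branch 1 (add T X):
    ○ open, literals {X=1}.
  branch 2 (add T ((X \land \lnot (Z \lor W)) \leftrightarrow (\lnot Y \lor X))):
    T ((X \land \lnot (Z \lor W)) \leftrightarrow (\lnot Y \lor X)): β-rule — branch into T (X \land \lnot (Z \lor W)), T (\lnot Y \lor X)  //  F (X \land \lnot (Z \lor W)), F (\lnot Y \lor X).
      branch 2.1 (add T (X \land \lnot (Z \lor W)), T (\lnot Y \lor X)):
        T (X \land \lnot (Z \lor W)): α-rule — add T X, T \lnot (Z \lor W).
        T \lnot (Z \lor W): α-rule — add F Z, F W.
        T (\lnot Y \lor X): β-rule — branch into T \lnot Y  //  T X.
          branch 2.1.1 (add T \lnot Y):
            ○ open, literals {W=0, X=1, Y=0, Z=0}.
          branch 2.1.2 (add T X):
            ○ open, literals {W=0, X=1, Z=0}.
      branch 2.2 (add F (X \land \lnot (Z \lor W)), F (\lnot Y \lor X)):
        F (\lnot Y \lor X): α-rule — add F \lnot Y, F X.
        F (X \land \lnot (Z \lor W)): β-rule — branch into F X  //  F \lnot (Z \lor W).
          branch 2.2.1 (add F X):
            ○ open, literals {X=0, Y=1}.
          branch 2.2.2 (add F \lnot (Z \lor W)):
            F \lnot (Z \lor W): β-rule — branch into T Z  //  T W.
              branch 2.2.2.1 (add T Z):
                ○ open, literals {X=0, Y=1, Z=1}.
              branch 2.2.2.2 (add T W):
                ○ open, literals {W=1, X=0, Y=1}.
0 branches closed, 6 open.
Each open branch fixes some atoms; the unmentioned ones are free. Counting distinct full assignments: branch {X=1} (Y, Z, W) contributes 8 new; branch {W=0, X=1, Y=0, Z=0} (none free) contributes 0 new; branch {W=0, X=1, Z=0} (Y) contributes 0 new; branch {X=0, Y=1} (Z, W) contributes 4 new; branch {X=0, Y=1, Z=1} (W) contributes 0 new; branch {W=1, X=0, Y=1} (Z) contributes 0 new. Total: 12.

12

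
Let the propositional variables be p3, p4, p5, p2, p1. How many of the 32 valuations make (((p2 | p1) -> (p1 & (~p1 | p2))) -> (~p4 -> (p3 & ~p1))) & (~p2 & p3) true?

Initial set: {T ((((p2 | p1) -> (p1 & (~p1 | p2))) -> (~p4 -> (p3 & ~p1))) & (~p2 & p3))}.
T ((((p2 | p1) -> (p1 & (~p1 | p2))) -> (~p4 -> (p3 & ~p1))) & (~p2 & p3)): α-rule — add T (((p2 | p1) -> (p1 & (~p1 | p2))) -> (~p4 -> (p3 & ~p1))), T (~p2 & p3).
T (~p2 & p3): α-rule — add T ~p2, T p3.
T (((p2 | p1) -> (p1 & (~p1 | p2))) -> (~p4 -> (p3 & ~p1))): β-rule — branch into F ((p2 | p1) -> (p1 & (~p1 | p2)))  //  T (~p4 -> (p3 & ~p1)).
  branch 1 (add F ((p2 | p1) -> (p1 & (~p1 | p2)))):
    F ((p2 | p1) -> (p1 & (~p1 | p2))): α-rule — add T (p2 | p1), F (p1 & (~p1 | p2)).
    T (p2 | p1): β-rule — branch into T p2  //  T p1.
      branch 1.1 (add T p2):
        × closes — contains both p2 and ~p2.
      branch 1.2 (add T p1):
        F (p1 & (~p1 | p2)): β-rule — branch into F p1  //  F (~p1 | p2).
          branch 1.2.1 (add F p1):
            × closes — contains both p1 and ~p1.
          branch 1.2.2 (add F (~p1 | p2)):
            F (~p1 | p2): α-rule — add F ~p1, F p2.
            ○ open, literals {p1=T, p2=F, p3=T}.
  branch 2 (add T (~p4 -> (p3 & ~p1))):
    T (~p4 -> (p3 & ~p1)): β-rule — branch into F ~p4  //  T (p3 & ~p1).
      branch 2.1 (add F ~p4):
        ○ open, literals {p2=F, p3=T, p4=T}.
      branch 2.2 (add T (p3 & ~p1)):
        T (p3 & ~p1): α-rule — add T p3, T ~p1.
        ○ open, literals {p1=F, p2=F, p3=T}.
2 branches closed, 3 open.
Each open branch fixes some atoms; the unmentioned ones are free. Counting distinct full assignments: branch {p1=T, p2=F, p3=T} (p4, p5) contributes 4 new; branch {p2=F, p3=T, p4=T} (p5, p1) contributes 2 new; branch {p1=F, p2=F, p3=T} (p4, p5) contributes 2 new. Total: 8.

8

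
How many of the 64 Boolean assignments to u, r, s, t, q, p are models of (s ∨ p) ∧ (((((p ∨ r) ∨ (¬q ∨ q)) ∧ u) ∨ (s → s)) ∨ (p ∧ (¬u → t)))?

Initial set: {((s ∨ p) ∧ (((((p ∨ r) ∨ (¬q ∨ q)) ∧ u) ∨ (s → s)) ∨ (p ∧ (¬u → t))))}.
((s ∨ p) ∧ (((((p ∨ r) ∨ (¬q ∨ q)) ∧ u) ∨ (s → s)) ∨ (p ∧ (¬u → t)))): α-rule — add (s ∨ p), (((((p ∨ r) ∨ (¬q ∨ q)) ∧ u) ∨ (s → s)) ∨ (p ∧ (¬u → t))).
(s ∨ p): β-rule — branch into s  //  p.
  branch 1 (add s):
    (((((p ∨ r) ∨ (¬q ∨ q)) ∧ u) ∨ (s → s)) ∨ (p ∧ (¬u → t))): β-rule — branch into ((((p ∨ r) ∨ (¬q ∨ q)) ∧ u) ∨ (s → s))  //  (p ∧ (¬u → t)).
      branch 1.1 (add ((((p ∨ r) ∨ (¬q ∨ q)) ∧ u) ∨ (s → s))):
        ((((p ∨ r) ∨ (¬q ∨ q)) ∧ u) ∨ (s → s)): β-rule — branch into (((p ∨ r) ∨ (¬q ∨ q)) ∧ u)  //  (s → s).
          branch 1.1.1 (add (((p ∨ r) ∨ (¬q ∨ q)) ∧ u)):
            (((p ∨ r) ∨ (¬q ∨ q)) ∧ u): α-rule — add ((p ∨ r) ∨ (¬q ∨ q)), u.
            ((p ∨ r) ∨ (¬q ∨ q)): β-rule — branch into (p ∨ r)  //  (¬q ∨ q).
              branch 1.1.1.1 (add (p ∨ r)):
                (p ∨ r): β-rule — branch into p  //  r.
                  branch 1.1.1.1.1 (add p):
                    ○ open, literals {p=T, s=T, u=T}.
                  branch 1.1.1.1.2 (add r):
                    ○ open, literals {r=T, s=T, u=T}.
              branch 1.1.1.2 (add (¬q ∨ q)):
                (¬q ∨ q): β-rule — branch into ¬q  //  q.
                  branch 1.1.1.2.1 (add ¬q):
                    ○ open, literals {q=F, s=T, u=T}.
                  branch 1.1.1.2.2 (add q):
                    ○ open, literals {q=T, s=T, u=T}.
          branch 1.1.2 (add (s → s)):
            (s → s): β-rule — branch into ¬s  //  s.
              branch 1.1.2.1 (add ¬s):
                × closes — contains both s and ¬s.
              branch 1.1.2.2 (add s):
                ○ open, literals {s=T}.
      branch 1.2 (add (p ∧ (¬u → t))):
        (p ∧ (¬u → t)): α-rule — add p, (¬u → t).
        (¬u → t): β-rule — branch into ¬¬u  //  t.
          branch 1.2.1 (add ¬¬u):
            ○ open, literals {p=T, s=T, u=T}.
          branch 1.2.2 (add t):
            ○ open, literals {p=T, s=T, t=T}.
  branch 2 (add p):
    (((((p ∨ r) ∨ (¬q ∨ q)) ∧ u) ∨ (s → s)) ∨ (p ∧ (¬u → t))): β-rule — branch into ((((p ∨ r) ∨ (¬q ∨ q)) ∧ u) ∨ (s → s))  //  (p ∧ (¬u → t)).
      branch 2.1 (add ((((p ∨ r) ∨ (¬q ∨ q)) ∧ u) ∨ (s → s))):
        ((((p ∨ r) ∨ (¬q ∨ q)) ∧ u) ∨ (s → s)): β-rule — branch into (((p ∨ r) ∨ (¬q ∨ q)) ∧ u)  //  (s → s).
          branch 2.1.1 (add (((p ∨ r) ∨ (¬q ∨ q)) ∧ u)):
            (((p ∨ r) ∨ (¬q ∨ q)) ∧ u): α-rule — add ((p ∨ r) ∨ (¬q ∨ q)), u.
            ((p ∨ r) ∨ (¬q ∨ q)): β-rule — branch into (p ∨ r)  //  (¬q ∨ q).
              branch 2.1.1.1 (add (p ∨ r)):
                (p ∨ r): β-rule — branch into p  //  r.
                  branch 2.1.1.1.1 (add p):
                    ○ open, literals {p=T, u=T}.
                  branch 2.1.1.1.2 (add r):
                    ○ open, literals {p=T, r=T, u=T}.
              branch 2.1.1.2 (add (¬q ∨ q)):
                (¬q ∨ q): β-rule — branch into ¬q  //  q.
                  branch 2.1.1.2.1 (add ¬q):
                    ○ open, literals {p=T, q=F, u=T}.
                  branch 2.1.1.2.2 (add q):
                    ○ open, literals {p=T, q=T, u=T}.
          branch 2.1.2 (add (s → s)):
            (s → s): β-rule — branch into ¬s  //  s.
              branch 2.1.2.1 (add ¬s):
                ○ open, literals {p=T, s=F}.
              branch 2.1.2.2 (add s):
                ○ open, literals {p=T, s=T}.
      branch 2.2 (add (p ∧ (¬u → t))):
        (p ∧ (¬u → t)): α-rule — add p, (¬u → t).
        (¬u → t): β-rule — branch into ¬¬u  //  t.
          branch 2.2.1 (add ¬¬u):
            ○ open, literals {p=T, u=T}.
          branch 2.2.2 (add t):
            ○ open, literals {p=T, t=T}.
1 branch closed, 15 open.
Each open branch fixes some atoms; the unmentioned ones are free. Counting distinct full assignments: branch {p=T, s=T, u=T} (r, t, q) contributes 8 new; branch {r=T, s=T, u=T} (t, q, p) contributes 4 new; branch {q=F, s=T, u=T} (r, t, p) contributes 2 new; branch {q=T, s=T, u=T} (r, t, p) contributes 2 new; branch {s=T} (u, r, t, q, p) contributes 16 new; branch {p=T, s=T, u=T} (r, t, q) contributes 0 new; branch {p=T, s=T, t=T} (u, r, q) contributes 0 new; branch {p=T, u=T} (r, s, t, q) contributes 8 new; branch {p=T, r=T, u=T} (s, t, q) contributes 0 new; branch {p=T, q=F, u=T} (r, s, t) contributes 0 new; branch {p=T, q=T, u=T} (r, s, t) contributes 0 new; branch {p=T, s=F} (u, r, t, q) contributes 8 new; branch {p=T, s=T} (u, r, t, q) contributes 0 new; branch {p=T, u=T} (r, s, t, q) contributes 0 new; branch {p=T, t=T} (u, r, s, q) contributes 0 new. Total: 48.

48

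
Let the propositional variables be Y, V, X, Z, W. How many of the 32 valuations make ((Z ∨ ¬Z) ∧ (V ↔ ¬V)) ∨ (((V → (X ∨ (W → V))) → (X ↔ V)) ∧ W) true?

8

Initial set: {(((Z ∨ ¬Z) ∧ (V ↔ ¬V)) ∨ (((V → (X ∨ (W → V))) → (X ↔ V)) ∧ W))}.
(((Z ∨ ¬Z) ∧ (V ↔ ¬V)) ∨ (((V → (X ∨ (W → V))) → (X ↔ V)) ∧ W)): β-rule — branch into ((Z ∨ ¬Z) ∧ (V ↔ ¬V))  //  (((V → (X ∨ (W → V))) → (X ↔ V)) ∧ W).
  branch 1 (add ((Z ∨ ¬Z) ∧ (V ↔ ¬V))):
    ((Z ∨ ¬Z) ∧ (V ↔ ¬V)): α-rule — add (Z ∨ ¬Z), (V ↔ ¬V).
    (Z ∨ ¬Z): β-rule — branch into Z  //  ¬Z.
      branch 1.1 (add Z):
        (V ↔ ¬V): β-rule — branch into V, ¬V  //  ¬V, ¬¬V.
          branch 1.1.1 (add V, ¬V):
            × closes — contains both V and ¬V.
          branch 1.1.2 (add ¬V, ¬¬V):
            × closes — contains both V and ¬V.
      branch 1.2 (add ¬Z):
        (V ↔ ¬V): β-rule — branch into V, ¬V  //  ¬V, ¬¬V.
          branch 1.2.1 (add V, ¬V):
            × closes — contains both V and ¬V.
          branch 1.2.2 (add ¬V, ¬¬V):
            × closes — contains both V and ¬V.
  branch 2 (add (((V → (X ∨ (W → V))) → (X ↔ V)) ∧ W)):
    (((V → (X ∨ (W → V))) → (X ↔ V)) ∧ W): α-rule — add ((V → (X ∨ (W → V))) → (X ↔ V)), W.
    ((V → (X ∨ (W → V))) → (X ↔ V)): β-rule — branch into ¬(V → (X ∨ (W → V)))  //  (X ↔ V).
      branch 2.1 (add ¬(V → (X ∨ (W → V)))):
        ¬(V → (X ∨ (W → V))): α-rule — add V, ¬(X ∨ (W → V)).
        ¬(X ∨ (W → V)): α-rule — add ¬X, ¬(W → V).
        ¬(W → V): α-rule — add W, ¬V.
        × closes — contains both V and ¬V.
      branch 2.2 (add (X ↔ V)):
        (X ↔ V): β-rule — branch into X, V  //  ¬X, ¬V.
          branch 2.2.1 (add X, V):
            ○ open, literals {V=1, W=1, X=1}.
          branch 2.2.2 (add ¬X, ¬V):
            ○ open, literals {V=0, W=1, X=0}.
5 branches closed, 2 open.
Each open branch fixes some atoms; the unmentioned ones are free. Counting distinct full assignments: branch {V=1, W=1, X=1} (Y, Z) contributes 4 new; branch {V=0, W=1, X=0} (Y, Z) contributes 4 new. Total: 8.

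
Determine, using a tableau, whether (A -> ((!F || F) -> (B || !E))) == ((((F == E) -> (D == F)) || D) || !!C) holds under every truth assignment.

Assume the negation and expand:
Initial set: {!((A -> ((!F || F) -> (B || !E))) == ((((F == E) -> (D == F)) || D) || !!C))}.
!((A -> ((!F || F) -> (B || !E))) == ((((F == E) -> (D == F)) || D) || !!C)): β-rule — branch into (A -> ((!F || F) -> (B || !E))), !((((F == E) -> (D == F)) || D) || !!C)  //  !(A -> ((!F || F) -> (B || !E))), ((((F == E) -> (D == F)) || D) || !!C).
  branch 1 (add (A -> ((!F || F) -> (B || !E))), !((((F == E) -> (D == F)) || D) || !!C)):
    !((((F == E) -> (D == F)) || D) || !!C): α-rule — add !(((F == E) -> (D == F)) || D), !!!C.
    !(((F == E) -> (D == F)) || D): α-rule — add !((F == E) -> (D == F)), !D.
    !!!C: drop double negation, giving !C.
    !((F == E) -> (D == F)): α-rule — add (F == E), !(D == F).
    (A -> ((!F || F) -> (B || !E))): β-rule — branch into !A  //  ((!F || F) -> (B || !E)).
      branch 1.1 (add !A):
        (F == E): β-rule — branch into F, E  //  !F, !E.
          branch 1.1.1 (add F, E):
            !(D == F): β-rule — branch into D, !F  //  !D, F.
              branch 1.1.1.1 (add D, !F):
                × closes — contains both D and !D.
              branch 1.1.1.2 (add !D, F):
                ○ open, literals {A=false, C=false, D=false, E=true, F=true}.
          branch 1.1.2 (add !F, !E):
            !(D == F): β-rule — branch into D, !F  //  !D, F.
              branch 1.1.2.1 (add D, !F):
                × closes — contains both D and !D.
              branch 1.1.2.2 (add !D, F):
                × closes — contains both F and !F.
      branch 1.2 (add ((!F || F) -> (B || !E))):
        (F == E): β-rule — branch into F, E  //  !F, !E.
          branch 1.2.1 (add F, E):
            !(D == F): β-rule — branch into D, !F  //  !D, F.
              branch 1.2.1.1 (add D, !F):
                × closes — contains both D and !D.
              branch 1.2.1.2 (add !D, F):
                ((!F || F) -> (B || !E)): β-rule — branch into !(!F || F)  //  (B || !E).
                  branch 1.2.1.2.1 (add !(!F || F)):
                    !(!F || F): α-rule — add !!F, !F.
                    × closes — contains both F and !F.
                  branch 1.2.1.2.2 (add (B || !E)):
                    (B || !E): β-rule — branch into B  //  !E.
                      branch 1.2.1.2.2.1 (add B):
                        ○ open, literals {B=true, C=false, D=false, E=true, F=true}.
                      branch 1.2.1.2.2.2 (add !E):
                        × closes — contains both E and !E.
          branch 1.2.2 (add !F, !E):
            !(D == F): β-rule — branch into D, !F  //  !D, F.
              branch 1.2.2.1 (add D, !F):
                × closes — contains both D and !D.
              branch 1.2.2.2 (add !D, F):
                × closes — contains both F and !F.
  branch 2 (add !(A -> ((!F || F) -> (B || !E))), ((((F == E) -> (D == F)) || D) || !!C)):
    !(A -> ((!F || F) -> (B || !E))): α-rule — add A, !((!F || F) -> (B || !E)).
    !((!F || F) -> (B || !E)): α-rule — add (!F || F), !(B || !E).
    !(B || !E): α-rule — add !B, !!E.
    ((((F == E) -> (D == F)) || D) || !!C): β-rule — branch into (((F == E) -> (D == F)) || D)  //  !!C.
      branch 2.1 (add (((F == E) -> (D == F)) || D)):
        (!F || F): β-rule — branch into !F  //  F.
          branch 2.1.1 (add !F):
            (((F == E) -> (D == F)) || D): β-rule — branch into ((F == E) -> (D == F))  //  D.
              branch 2.1.1.1 (add ((F == E) -> (D == F))):
                ((F == E) -> (D == F)): β-rule — branch into !(F == E)  //  (D == F).
                  branch 2.1.1.1.1 (add !(F == E)):
                    !(F == E): β-rule — branch into F, !E  //  !F, E.
                      branch 2.1.1.1.1.1 (add F, !E):
                        × closes — contains both F and !F.
                      branch 2.1.1.1.1.2 (add !F, E):
                        ○ open, literals {A=true, B=false, E=true, F=false}.
                  branch 2.1.1.1.2 (add (D == F)):
                    (D == F): β-rule — branch into D, F  //  !D, !F.
                      branch 2.1.1.1.2.1 (add D, F):
                        × closes — contains both F and !F.
                      branch 2.1.1.1.2.2 (add !D, !F):
                        ○ open, literals {A=true, B=false, D=false, E=true, F=false}.
              branch 2.1.1.2 (add D):
                ○ open, literals {A=true, B=false, D=true, E=true, F=false}.
          branch 2.1.2 (add F):
            (((F == E) -> (D == F)) || D): β-rule — branch into ((F == E) -> (D == F))  //  D.
              branch 2.1.2.1 (add ((F == E) -> (D == F))):
                ((F == E) -> (D == F)): β-rule — branch into !(F == E)  //  (D == F).
                  branch 2.1.2.1.1 (add !(F == E)):
                    !(F == E): β-rule — branch into F, !E  //  !F, E.
                      branch 2.1.2.1.1.1 (add F, !E):
                        × closes — contains both E and !E.
                      branch 2.1.2.1.1.2 (add !F, E):
                        × closes — contains both F and !F.
                  branch 2.1.2.1.2 (add (D == F)):
                    (D == F): β-rule — branch into D, F  //  !D, !F.
                      branch 2.1.2.1.2.1 (add D, F):
                        ○ open, literals {A=true, B=false, D=true, E=true, F=true}.
                      branch 2.1.2.1.2.2 (add !D, !F):
                        × closes — contains both F and !F.
              branch 2.1.2.2 (add D):
                ○ open, literals {A=true, B=false, D=true, E=true, F=true}.
      branch 2.2 (add !!C):
        !!C: drop double negation, giving C.
        (!F || F): β-rule — branch into !F  //  F.
          branch 2.2.1 (add !F):
            ○ open, literals {A=true, B=false, C=true, E=true, F=false}.
          branch 2.2.2 (add F):
            ○ open, literals {A=true, B=false, C=true, E=true, F=true}.
13 branches closed, 9 open.
An open branch gives a countermodel: A=false, C=false, D=false, E=true, F=true (unmentioned atoms arbitrary); under it the original formula is false.

Not valid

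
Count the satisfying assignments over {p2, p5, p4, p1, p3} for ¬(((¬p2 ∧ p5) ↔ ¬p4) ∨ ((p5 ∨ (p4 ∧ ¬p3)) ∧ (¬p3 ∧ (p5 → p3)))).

16

Initial set: {T ¬(((¬p2 ∧ p5) ↔ ¬p4) ∨ ((p5 ∨ (p4 ∧ ¬p3)) ∧ (¬p3 ∧ (p5 → p3))))}.
T ¬(((¬p2 ∧ p5) ↔ ¬p4) ∨ ((p5 ∨ (p4 ∧ ¬p3)) ∧ (¬p3 ∧ (p5 → p3)))): α-rule — add F ((¬p2 ∧ p5) ↔ ¬p4), F ((p5 ∨ (p4 ∧ ¬p3)) ∧ (¬p3 ∧ (p5 → p3))).
F ((¬p2 ∧ p5) ↔ ¬p4): β-rule — branch into T (¬p2 ∧ p5), F ¬p4  //  F (¬p2 ∧ p5), T ¬p4.
  branch 1 (add T (¬p2 ∧ p5), F ¬p4):
    T (¬p2 ∧ p5): α-rule — add T ¬p2, T p5.
    F ((p5 ∨ (p4 ∧ ¬p3)) ∧ (¬p3 ∧ (p5 → p3))): β-rule — branch into F (p5 ∨ (p4 ∧ ¬p3))  //  F (¬p3 ∧ (p5 → p3)).
      branch 1.1 (add F (p5 ∨ (p4 ∧ ¬p3))):
        F (p5 ∨ (p4 ∧ ¬p3)): α-rule — add F p5, F (p4 ∧ ¬p3).
        × closes — contains both p5 and ¬p5.
      branch 1.2 (add F (¬p3 ∧ (p5 → p3))):
        F (¬p3 ∧ (p5 → p3)): β-rule — branch into F ¬p3  //  F (p5 → p3).
          branch 1.2.1 (add F ¬p3):
            ○ open, literals {p2=F, p3=T, p4=T, p5=T}.
          branch 1.2.2 (add F (p5 → p3)):
            F (p5 → p3): α-rule — add T p5, F p3.
            ○ open, literals {p2=F, p3=F, p4=T, p5=T}.
  branch 2 (add F (¬p2 ∧ p5), T ¬p4):
    F ((p5 ∨ (p4 ∧ ¬p3)) ∧ (¬p3 ∧ (p5 → p3))): β-rule — branch into F (p5 ∨ (p4 ∧ ¬p3))  //  F (¬p3 ∧ (p5 → p3)).
      branch 2.1 (add F (p5 ∨ (p4 ∧ ¬p3))):
        F (p5 ∨ (p4 ∧ ¬p3)): α-rule — add F p5, F (p4 ∧ ¬p3).
        F (¬p2 ∧ p5): β-rule — branch into F ¬p2  //  F p5.
          branch 2.1.1 (add F ¬p2):
            F (p4 ∧ ¬p3): β-rule — branch into F p4  //  F ¬p3.
              branch 2.1.1.1 (add F p4):
                ○ open, literals {p2=T, p4=F, p5=F}.
              branch 2.1.1.2 (add F ¬p3):
                ○ open, literals {p2=T, p3=T, p4=F, p5=F}.
          branch 2.1.2 (add F p5):
            F (p4 ∧ ¬p3): β-rule — branch into F p4  //  F ¬p3.
              branch 2.1.2.1 (add F p4):
                ○ open, literals {p4=F, p5=F}.
              branch 2.1.2.2 (add F ¬p3):
                ○ open, literals {p3=T, p4=F, p5=F}.
      branch 2.2 (add F (¬p3 ∧ (p5 → p3))):
        F (¬p2 ∧ p5): β-rule — branch into F ¬p2  //  F p5.
          branch 2.2.1 (add F ¬p2):
            F (¬p3 ∧ (p5 → p3)): β-rule — branch into F ¬p3  //  F (p5 → p3).
              branch 2.2.1.1 (add F ¬p3):
                ○ open, literals {p2=T, p3=T, p4=F}.
              branch 2.2.1.2 (add F (p5 → p3)):
                F (p5 → p3): α-rule — add T p5, F p3.
                ○ open, literals {p2=T, p3=F, p4=F, p5=T}.
          branch 2.2.2 (add F p5):
            F (¬p3 ∧ (p5 → p3)): β-rule — branch into F ¬p3  //  F (p5 → p3).
              branch 2.2.2.1 (add F ¬p3):
                ○ open, literals {p3=T, p4=F, p5=F}.
              branch 2.2.2.2 (add F (p5 → p3)):
                F (p5 → p3): α-rule — add T p5, F p3.
                × closes — contains both p5 and ¬p5.
2 branches closed, 9 open.
Each open branch fixes some atoms; the unmentioned ones are free. Counting distinct full assignments: branch {p2=F, p3=T, p4=T, p5=T} (p1) contributes 2 new; branch {p2=F, p3=F, p4=T, p5=T} (p1) contributes 2 new; branch {p2=T, p4=F, p5=F} (p1, p3) contributes 4 new; branch {p2=T, p3=T, p4=F, p5=F} (p1) contributes 0 new; branch {p4=F, p5=F} (p2, p1, p3) contributes 4 new; branch {p3=T, p4=F, p5=F} (p2, p1) contributes 0 new; branch {p2=T, p3=T, p4=F} (p5, p1) contributes 2 new; branch {p2=T, p3=F, p4=F, p5=T} (p1) contributes 2 new; branch {p3=T, p4=F, p5=F} (p2, p1) contributes 0 new. Total: 16.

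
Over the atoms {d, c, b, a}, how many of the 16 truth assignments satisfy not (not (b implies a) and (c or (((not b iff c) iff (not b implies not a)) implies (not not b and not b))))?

14

Initial set: {not (not (b implies a) and (c or (((not b iff c) iff (not b implies not a)) implies (not not b and not b))))}.
not (not (b implies a) and (c or (((not b iff c) iff (not b implies not a)) implies (not not b and not b)))): β-rule — branch into not not (b implies a)  //  not (c or (((not b iff c) iff (not b implies not a)) implies (not not b and not b))).
  branch 1 (add not not (b implies a)):
    not not (b implies a): β-rule — branch into not b  //  a.
      branch 1.1 (add not b):
        ○ open, literals {b=false}.
      branch 1.2 (add a):
        ○ open, literals {a=true}.
  branch 2 (add not (c or (((not b iff c) iff (not b implies not a)) implies (not not b and not b)))):
    not (c or (((not b iff c) iff (not b implies not a)) implies (not not b and not b))): α-rule — add not c, not (((not b iff c) iff (not b implies not a)) implies (not not b and not b)).
    not (((not b iff c) iff (not b implies not a)) implies (not not b and not b)): α-rule — add ((not b iff c) iff (not b implies not a)), not (not not b and not b).
    ((not b iff c) iff (not b implies not a)): β-rule — branch into (not b iff c), (not b implies not a)  //  not (not b iff c), not (not b implies not a).
      branch 2.1 (add (not b iff c), (not b implies not a)):
        not (not not b and not b): β-rule — branch into not not not b  //  not not b.
          branch 2.1.1 (add not not not b):
            not not not b: drop double negation, giving not b.
            (not b iff c): β-rule — branch into not b, c  //  not not b, not c.
              branch 2.1.1.1 (add not b, c):
                × closes — contains both c and not c.
              branch 2.1.1.2 (add not not b, not c):
                × closes — contains both b and not b.
          branch 2.1.2 (add not not b):
            (not b iff c): β-rule — branch into not b, c  //  not not b, not c.
              branch 2.1.2.1 (add not b, c):
                × closes — contains both b and not b.
              branch 2.1.2.2 (add not not b, not c):
                (not b implies not a): β-rule — branch into not not b  //  not a.
                  branch 2.1.2.2.1 (add not not b):
                    ○ open, literals {b=true, c=false}.
                  branch 2.1.2.2.2 (add not a):
                    ○ open, literals {a=false, b=true, c=false}.
      branch 2.2 (add not (not b iff c), not (not b implies not a)):
        not (not b implies not a): α-rule — add not b, not not a.
        not (not not b and not b): β-rule — branch into not not not b  //  not not b.
          branch 2.2.1 (add not not not b):
            not not not b: drop double negation, giving not b.
            not (not b iff c): β-rule — branch into not b, not c  //  not not b, c.
              branch 2.2.1.1 (add not b, not c):
                ○ open, literals {a=true, b=false, c=false}.
              branch 2.2.1.2 (add not not b, c):
                × closes — contains both b and not b.
          branch 2.2.2 (add not not b):
            × closes — contains both b and not b.
5 branches closed, 5 open.
Each open branch fixes some atoms; the unmentioned ones are free. Counting distinct full assignments: branch {b=false} (d, c, a) contributes 8 new; branch {a=true} (d, c, b) contributes 4 new; branch {b=true, c=false} (d, a) contributes 2 new; branch {a=false, b=true, c=false} (d) contributes 0 new; branch {a=true, b=false, c=false} (d) contributes 0 new. Total: 14.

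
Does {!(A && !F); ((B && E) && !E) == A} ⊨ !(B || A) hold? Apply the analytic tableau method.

Initial set: {!(A && !F); (((B && E) && !E) == A); !!(B || A)}.
!(A && !F): β-rule — branch into !A  //  !!F.
  branch 1 (add !A):
    (((B && E) && !E) == A): β-rule — branch into ((B && E) && !E), A  //  !((B && E) && !E), !A.
      branch 1.1 (add ((B && E) && !E), A):
        × closes — contains both A and !A.
      branch 1.2 (add !((B && E) && !E), !A):
        !!(B || A): β-rule — branch into B  //  A.
          branch 1.2.1 (add B):
            !((B && E) && !E): β-rule — branch into !(B && E)  //  !!E.
              branch 1.2.1.1 (add !(B && E)):
                !(B && E): β-rule — branch into !B  //  !E.
                  branch 1.2.1.1.1 (add !B):
                    × closes — contains both B and !B.
                  branch 1.2.1.1.2 (add !E):
                    ○ open, literals {A=false, B=true, E=false}.
              branch 1.2.1.2 (add !!E):
                ○ open, literals {A=false, B=true, E=true}.
          branch 1.2.2 (add A):
            × closes — contains both A and !A.
  branch 2 (add !!F):
    (((B && E) && !E) == A): β-rule — branch into ((B && E) && !E), A  //  !((B && E) && !E), !A.
      branch 2.1 (add ((B && E) && !E), A):
        ((B && E) && !E): α-rule — add (B && E), !E.
        (B && E): α-rule — add B, E.
        × closes — contains both E and !E.
      branch 2.2 (add !((B && E) && !E), !A):
        !!(B || A): β-rule — branch into B  //  A.
          branch 2.2.1 (add B):
            !((B && E) && !E): β-rule — branch into !(B && E)  //  !!E.
              branch 2.2.1.1 (add !(B && E)):
                !(B && E): β-rule — branch into !B  //  !E.
                  branch 2.2.1.1.1 (add !B):
                    × closes — contains both B and !B.
                  branch 2.2.1.1.2 (add !E):
                    ○ open, literals {A=false, B=true, E=false, F=true}.
              branch 2.2.1.2 (add !!E):
                ○ open, literals {A=false, B=true, E=true, F=true}.
          branch 2.2.2 (add A):
            × closes — contains both A and !A.
6 branches closed, 4 open.
An open branch gives a countermodel: A=false, B=true, E=false (unmentioned atoms arbitrary); the premises hold there but the conclusion fails.

No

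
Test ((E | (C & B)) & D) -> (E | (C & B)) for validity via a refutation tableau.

Assume the negation and expand:
Initial set: {~(((E | (C & B)) & D) -> (E | (C & B)))}.
~(((E | (C & B)) & D) -> (E | (C & B))): α-rule — add ((E | (C & B)) & D), ~(E | (C & B)).
((E | (C & B)) & D): α-rule — add (E | (C & B)), D.
~(E | (C & B)): α-rule — add ~E, ~(C & B).
(E | (C & B)): β-rule — branch into E  //  (C & B).
  branch 1 (add E):
    × closes — contains both E and ~E.
  branch 2 (add (C & B)):
    (C & B): α-rule — add C, B.
    ~(C & B): β-rule — branch into ~C  //  ~B.
      branch 2.1 (add ~C):
        × closes — contains both C and ~C.
      branch 2.2 (add ~B):
        × closes — contains both B and ~B.
All 3 branches close.
Every branch closed, so the negation is unsatisfiable and the formula is valid.

Valid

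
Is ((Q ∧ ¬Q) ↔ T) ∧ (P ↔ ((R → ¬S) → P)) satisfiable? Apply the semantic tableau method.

Satisfiable

Initial set: {(((Q ∧ ¬Q) ↔ T) ∧ (P ↔ ((R → ¬S) → P)))}.
(((Q ∧ ¬Q) ↔ T) ∧ (P ↔ ((R → ¬S) → P))): α-rule — add ((Q ∧ ¬Q) ↔ T), (P ↔ ((R → ¬S) → P)).
((Q ∧ ¬Q) ↔ T): β-rule — branch into (Q ∧ ¬Q), T  //  ¬(Q ∧ ¬Q), ¬T.
  branch 1 (add (Q ∧ ¬Q), T):
    (Q ∧ ¬Q): α-rule — add Q, ¬Q.
    × closes — contains both Q and ¬Q.
  branch 2 (add ¬(Q ∧ ¬Q), ¬T):
    (P ↔ ((R → ¬S) → P)): β-rule — branch into P, ((R → ¬S) → P)  //  ¬P, ¬((R → ¬S) → P).
      branch 2.1 (add P, ((R → ¬S) → P)):
        ¬(Q ∧ ¬Q): β-rule — branch into ¬Q  //  ¬¬Q.
          branch 2.1.1 (add ¬Q):
            ((R → ¬S) → P): β-rule — branch into ¬(R → ¬S)  //  P.
              branch 2.1.1.1 (add ¬(R → ¬S)):
                ¬(R → ¬S): α-rule — add R, ¬¬S.
                ○ open, literals {P=1, Q=0, R=1, S=1, T=0}.
              branch 2.1.1.2 (add P):
                ○ open, literals {P=1, Q=0, T=0}.
          branch 2.1.2 (add ¬¬Q):
            ((R → ¬S) → P): β-rule — branch into ¬(R → ¬S)  //  P.
              branch 2.1.2.1 (add ¬(R → ¬S)):
                ¬(R → ¬S): α-rule — add R, ¬¬S.
                ○ open, literals {P=1, Q=1, R=1, S=1, T=0}.
              branch 2.1.2.2 (add P):
                ○ open, literals {P=1, Q=1, T=0}.
      branch 2.2 (add ¬P, ¬((R → ¬S) → P)):
        ¬((R → ¬S) → P): α-rule — add (R → ¬S), ¬P.
        ¬(Q ∧ ¬Q): β-rule — branch into ¬Q  //  ¬¬Q.
          branch 2.2.1 (add ¬Q):
            (R → ¬S): β-rule — branch into ¬R  //  ¬S.
              branch 2.2.1.1 (add ¬R):
                ○ open, literals {P=0, Q=0, R=0, T=0}.
              branch 2.2.1.2 (add ¬S):
                ○ open, literals {P=0, Q=0, S=0, T=0}.
          branch 2.2.2 (add ¬¬Q):
            (R → ¬S): β-rule — branch into ¬R  //  ¬S.
              branch 2.2.2.1 (add ¬R):
                ○ open, literals {P=0, Q=1, R=0, T=0}.
              branch 2.2.2.2 (add ¬S):
                ○ open, literals {P=0, Q=1, S=0, T=0}.
1 branch closed, 8 open.
An open branch gives a satisfying assignment: P=1, Q=0, R=1, S=1, T=0.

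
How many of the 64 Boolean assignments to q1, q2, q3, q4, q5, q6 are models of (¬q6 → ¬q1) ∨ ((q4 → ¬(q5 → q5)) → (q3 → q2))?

Initial set: {((¬q6 → ¬q1) ∨ ((q4 → ¬(q5 → q5)) → (q3 → q2)))}.
((¬q6 → ¬q1) ∨ ((q4 → ¬(q5 → q5)) → (q3 → q2))): β-rule — branch into (¬q6 → ¬q1)  //  ((q4 → ¬(q5 → q5)) → (q3 → q2)).
  branch 1 (add (¬q6 → ¬q1)):
    (¬q6 → ¬q1): β-rule — branch into ¬¬q6  //  ¬q1.
      branch 1.1 (add ¬¬q6):
        ○ open, literals {q6=1}.
      branch 1.2 (add ¬q1):
        ○ open, literals {q1=0}.
  branch 2 (add ((q4 → ¬(q5 → q5)) → (q3 → q2))):
    ((q4 → ¬(q5 → q5)) → (q3 → q2)): β-rule — branch into ¬(q4 → ¬(q5 → q5))  //  (q3 → q2).
      branch 2.1 (add ¬(q4 → ¬(q5 → q5))):
        ¬(q4 → ¬(q5 → q5)): α-rule — add q4, ¬¬(q5 → q5).
        ¬¬(q5 → q5): β-rule — branch into ¬q5  //  q5.
          branch 2.1.1 (add ¬q5):
            ○ open, literals {q4=1, q5=0}.
          branch 2.1.2 (add q5):
            ○ open, literals {q4=1, q5=1}.
      branch 2.2 (add (q3 → q2)):
        (q3 → q2): β-rule — branch into ¬q3  //  q2.
          branch 2.2.1 (add ¬q3):
            ○ open, literals {q3=0}.
          branch 2.2.2 (add q2):
            ○ open, literals {q2=1}.
0 branches closed, 6 open.
Each open branch fixes some atoms; the unmentioned ones are free. Counting distinct full assignments: branch {q6=1} (q1, q2, q3, q4, q5) contributes 32 new; branch {q1=0} (q2, q3, q4, q5, q6) contributes 16 new; branch {q4=1, q5=0} (q1, q2, q3, q6) contributes 4 new; branch {q4=1, q5=1} (q1, q2, q3, q6) contributes 4 new; branch {q3=0} (q1, q2, q4, q5, q6) contributes 4 new; branch {q2=1} (q1, q3, q4, q5, q6) contributes 2 new. Total: 62.

62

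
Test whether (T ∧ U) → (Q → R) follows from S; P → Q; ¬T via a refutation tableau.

Initial set: {S; (P → Q); ¬T; ¬((T ∧ U) → (Q → R))}.
¬((T ∧ U) → (Q → R)): α-rule — add (T ∧ U), ¬(Q → R).
(T ∧ U): α-rule — add T, U.
× closes — contains both T and ¬T.
All 1 branch closes.
Every branch closed, so the premises entail the conclusion.

Yes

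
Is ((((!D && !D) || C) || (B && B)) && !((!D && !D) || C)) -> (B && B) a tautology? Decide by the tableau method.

Assume the negation and expand:
Initial set: {!(((((!D && !D) || C) || (B && B)) && !((!D && !D) || C)) -> (B && B))}.
!(((((!D && !D) || C) || (B && B)) && !((!D && !D) || C)) -> (B && B)): α-rule — add ((((!D && !D) || C) || (B && B)) && !((!D && !D) || C)), !(B && B).
((((!D && !D) || C) || (B && B)) && !((!D && !D) || C)): α-rule — add (((!D && !D) || C) || (B && B)), !((!D && !D) || C).
!((!D && !D) || C): α-rule — add !(!D && !D), !C.
!(B && B): β-rule — branch into !B  //  !B.
  branch 1 (add !B):
    (((!D && !D) || C) || (B && B)): β-rule — branch into ((!D && !D) || C)  //  (B && B).
      branch 1.1 (add ((!D && !D) || C)):
        !(!D && !D): β-rule — branch into !!D  //  !!D.
          branch 1.1.1 (add !!D):
            ((!D && !D) || C): β-rule — branch into (!D && !D)  //  C.
              branch 1.1.1.1 (add (!D && !D)):
                (!D && !D): α-rule — add !D, !D.
                × closes — contains both D and !D.
              branch 1.1.1.2 (add C):
                × closes — contains both C and !C.
          branch 1.1.2 (add !!D):
            ((!D && !D) || C): β-rule — branch into (!D && !D)  //  C.
              branch 1.1.2.1 (add (!D && !D)):
                (!D && !D): α-rule — add !D, !D.
                × closes — contains both D and !D.
              branch 1.1.2.2 (add C):
                × closes — contains both C and !C.
      branch 1.2 (add (B && B)):
        (B && B): α-rule — add B, B.
        × closes — contains both B and !B.
  branch 2 (add !B):
    (((!D && !D) || C) || (B && B)): β-rule — branch into ((!D && !D) || C)  //  (B && B).
      branch 2.1 (add ((!D && !D) || C)):
        !(!D && !D): β-rule — branch into !!D  //  !!D.
          branch 2.1.1 (add !!D):
            ((!D && !D) || C): β-rule — branch into (!D && !D)  //  C.
              branch 2.1.1.1 (add (!D && !D)):
                (!D && !D): α-rule — add !D, !D.
                × closes — contains both D and !D.
              branch 2.1.1.2 (add C):
                × closes — contains both C and !C.
          branch 2.1.2 (add !!D):
            ((!D && !D) || C): β-rule — branch into (!D && !D)  //  C.
              branch 2.1.2.1 (add (!D && !D)):
                (!D && !D): α-rule — add !D, !D.
                × closes — contains both D and !D.
              branch 2.1.2.2 (add C):
                × closes — contains both C and !C.
      branch 2.2 (add (B && B)):
        (B && B): α-rule — add B, B.
        × closes — contains both B and !B.
All 10 branches close.
Every branch closed, so the negation is unsatisfiable and the formula is valid.

Valid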